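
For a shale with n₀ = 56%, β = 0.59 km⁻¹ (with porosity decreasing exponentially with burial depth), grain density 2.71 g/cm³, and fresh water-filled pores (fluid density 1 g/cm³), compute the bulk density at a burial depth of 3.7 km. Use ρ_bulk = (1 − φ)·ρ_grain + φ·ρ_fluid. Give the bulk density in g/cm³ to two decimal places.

Porosity at depth: n = 0.56·exp(−0.59×3.7) = 0.56×0.1127 = 0.0631
Bulk density: ρ_b = (1−n)ρ_g + n·ρ_f = 0.9369×2.71 + 0.0631×1
       = 2.539 + 0.063 = 2.602 g/cm³

2.60 g/cm³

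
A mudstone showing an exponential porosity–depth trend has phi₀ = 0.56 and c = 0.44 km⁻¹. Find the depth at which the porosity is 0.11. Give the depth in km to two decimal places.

3.70 km

Invert Athy's law: d = ln(phi₀/phi) / c
d = ln(0.56/0.11) / 0.44 = ln(5.091) / 0.44 = 1.6275 / 0.44 = 3.699 km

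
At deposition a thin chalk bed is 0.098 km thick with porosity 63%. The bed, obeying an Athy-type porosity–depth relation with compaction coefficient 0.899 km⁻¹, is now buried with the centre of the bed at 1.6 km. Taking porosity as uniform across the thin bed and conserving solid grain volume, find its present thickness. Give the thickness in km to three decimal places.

0.043 km

Porosity at 1.6 km: n = 0.63·exp(−0.899×1.6) = 0.1495
Solid-volume conservation: h(1−n) = h₀(1−n₀) ⇒ h = h₀·(1−n₀)/(1−n)
h = 0.098 × (1 − 0.63)/(1 − 0.1495) = 0.098 × 0.4350 = 0.0426 km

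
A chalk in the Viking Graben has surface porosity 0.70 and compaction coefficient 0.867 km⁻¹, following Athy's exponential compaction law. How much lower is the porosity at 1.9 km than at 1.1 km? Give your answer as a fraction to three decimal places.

n(1.1) = 0.7·e^(−0.867×1.1) = 0.2697
n(1.9) = 0.7·e^(−0.867×1.9) = 0.1348
Δn = 0.2697 − 0.1348 = 0.1349

0.135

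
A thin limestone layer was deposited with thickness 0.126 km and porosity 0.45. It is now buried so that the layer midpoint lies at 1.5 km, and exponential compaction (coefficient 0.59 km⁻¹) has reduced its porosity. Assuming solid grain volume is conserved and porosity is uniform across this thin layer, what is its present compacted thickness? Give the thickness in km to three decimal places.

Porosity at 1.5 km: phi = 0.45·exp(−0.59×1.5) = 0.1857
Solid-volume conservation: h(1−phi) = h₀(1−phi₀) ⇒ h = h₀·(1−phi₀)/(1−phi)
h = 0.126 × (1 − 0.45)/(1 − 0.1857) = 0.126 × 0.6754 = 0.0851 km

0.085 km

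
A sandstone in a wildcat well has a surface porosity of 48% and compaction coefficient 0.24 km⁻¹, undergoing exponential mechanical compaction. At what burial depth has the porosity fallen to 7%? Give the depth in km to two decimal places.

8.02 km

Invert Athy's law: d = ln(φ₀/φ) / c
d = ln(0.48/0.07) / 0.24 = ln(6.857) / 0.24 = 1.9253 / 0.24 = 8.022 km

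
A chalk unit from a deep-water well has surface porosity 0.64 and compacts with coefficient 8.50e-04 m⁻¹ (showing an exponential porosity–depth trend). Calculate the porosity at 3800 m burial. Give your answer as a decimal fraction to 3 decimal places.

Working in km (1 km = 1000 m; β in km⁻¹ = β in m⁻¹ × 1000):
phi = phi₀·exp(−β·z) = 0.64 × exp(−0.85 × 3.8) = 0.64 × exp(−3.23)
  = 0.64 × 0.0396 = 0.0253

0.025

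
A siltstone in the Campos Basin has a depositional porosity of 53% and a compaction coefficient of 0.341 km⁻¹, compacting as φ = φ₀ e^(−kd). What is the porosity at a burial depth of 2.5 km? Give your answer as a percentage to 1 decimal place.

22.6%

φ = φ₀·exp(−k·d) = 0.53 × exp(−0.341 × 2.5) = 0.53 × exp(−0.8525)
  = 0.53 × 0.4263 = 0.2260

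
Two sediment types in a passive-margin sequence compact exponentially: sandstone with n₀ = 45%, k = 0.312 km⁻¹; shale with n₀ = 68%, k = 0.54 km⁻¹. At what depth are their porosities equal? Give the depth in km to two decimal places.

Set n₀ₐ e^(−kₐd) = n₀ᵦ e^(−kᵦd) ⇒ ln(n₀ₐ/n₀ᵦ) = (kₐ − kᵦ)·d
d = ln(0.45/0.68) / (0.312 − 0.54) = -0.4128 / -0.228 = 1.811 km

1.81 km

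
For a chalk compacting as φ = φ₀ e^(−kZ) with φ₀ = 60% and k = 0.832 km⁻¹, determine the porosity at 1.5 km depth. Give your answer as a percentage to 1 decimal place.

17.2%

φ = φ₀·exp(−k·Z) = 0.6 × exp(−0.832 × 1.5) = 0.6 × exp(−1.248)
  = 0.6 × 0.2871 = 0.1722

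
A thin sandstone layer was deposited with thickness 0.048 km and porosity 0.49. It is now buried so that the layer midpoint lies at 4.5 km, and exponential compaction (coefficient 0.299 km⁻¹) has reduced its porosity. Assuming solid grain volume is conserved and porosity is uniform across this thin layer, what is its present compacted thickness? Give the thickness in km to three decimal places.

Porosity at 4.5 km: phi = 0.49·exp(−0.299×4.5) = 0.1276
Solid-volume conservation: h(1−phi) = h₀(1−phi₀) ⇒ h = h₀·(1−phi₀)/(1−phi)
h = 0.048 × (1 − 0.49)/(1 − 0.1276) = 0.048 × 0.5846 = 0.0281 km

0.028 km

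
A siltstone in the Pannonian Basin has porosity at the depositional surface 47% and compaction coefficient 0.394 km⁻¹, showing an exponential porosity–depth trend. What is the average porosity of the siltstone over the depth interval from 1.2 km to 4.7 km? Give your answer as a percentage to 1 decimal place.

⟨n⟩ = (1/(z₂−z₁)) ∫ n₀ e^(−cz) dz = n₀·(e^(−c·z₁) − e^(−c·z₂)) / (c·(z₂−z₁))
e^(−0.394×1.2) = 0.6233; e^(−0.394×4.7) = 0.1570
⟨n⟩ = 0.47 × (0.6233 − 0.1570) / (0.394 × 3.5) = 0.47 × 0.3381 = 0.1589

15.9%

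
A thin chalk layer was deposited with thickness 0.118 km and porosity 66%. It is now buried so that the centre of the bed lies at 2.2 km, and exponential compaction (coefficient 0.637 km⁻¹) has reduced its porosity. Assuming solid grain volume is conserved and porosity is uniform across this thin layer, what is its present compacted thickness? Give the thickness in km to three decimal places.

0.048 km

Porosity at 2.2 km: phi = 0.66·exp(−0.637×2.2) = 0.1625
Solid-volume conservation: h(1−phi) = h₀(1−phi₀) ⇒ h = h₀·(1−phi₀)/(1−phi)
h = 0.118 × (1 − 0.66)/(1 − 0.1625) = 0.118 × 0.4060 = 0.0479 km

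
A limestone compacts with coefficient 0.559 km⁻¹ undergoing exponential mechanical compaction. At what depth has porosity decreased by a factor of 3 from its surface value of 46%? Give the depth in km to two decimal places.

1.97 km

φ/φ₀ = 1/3 ⇒ exp(−β·Z) = 1/3 ⇒ Z = ln(3) / β
Z = 1.0986 / 0.559 = 1.965 km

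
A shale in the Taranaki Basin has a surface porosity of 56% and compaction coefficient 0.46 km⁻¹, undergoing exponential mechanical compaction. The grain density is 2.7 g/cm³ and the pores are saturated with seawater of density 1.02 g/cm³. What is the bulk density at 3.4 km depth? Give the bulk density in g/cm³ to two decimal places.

2.50 g/cm³

Porosity at depth: φ = 0.56·exp(−0.46×3.4) = 0.56×0.2093 = 0.1172
Bulk density: ρ_b = (1−φ)ρ_g + φ·ρ_f = 0.8828×2.7 + 0.1172×1.02
       = 2.384 + 0.120 = 2.503 g/cm³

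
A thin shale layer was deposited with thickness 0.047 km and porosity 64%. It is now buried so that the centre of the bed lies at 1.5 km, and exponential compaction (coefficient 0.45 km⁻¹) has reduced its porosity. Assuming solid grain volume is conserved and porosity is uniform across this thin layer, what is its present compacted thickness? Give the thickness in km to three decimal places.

Porosity at 1.5 km: phi = 0.64·exp(−0.45×1.5) = 0.3259
Solid-volume conservation: h(1−phi) = h₀(1−phi₀) ⇒ h = h₀·(1−phi₀)/(1−phi)
h = 0.047 × (1 − 0.64)/(1 − 0.3259) = 0.047 × 0.5340 = 0.0251 km

0.025 km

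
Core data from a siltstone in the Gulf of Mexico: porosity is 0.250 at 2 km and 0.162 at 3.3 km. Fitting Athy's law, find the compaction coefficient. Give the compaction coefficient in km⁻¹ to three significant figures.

Athy: n(Z) = n₀ e^(−βZ) ⇒ n₁/n₂ = e^{β(Z₂−Z₁)} ⇒ β = ln(n₁/n₂)/(Z₂−Z₁)
β = ln(0.25/0.162) / (3.3 − 2) = ln(1.543) / 1.3 = 0.4339 / 1.3 = 0.3337 km⁻¹

0.334 km⁻¹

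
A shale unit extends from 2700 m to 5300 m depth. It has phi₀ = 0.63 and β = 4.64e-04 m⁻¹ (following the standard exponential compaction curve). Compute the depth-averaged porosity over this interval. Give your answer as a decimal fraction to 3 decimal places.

Working in km (1 km = 1000 m; β in km⁻¹ = β in m⁻¹ × 1000):
⟨phi⟩ = (1/(z₂−z₁)) ∫ phi₀ e^(−βz) dz = phi₀·(e^(−β·z₁) − e^(−β·z₂)) / (β·(z₂−z₁))
e^(−0.464×2.7) = 0.2857; e^(−0.464×5.3) = 0.0855
⟨phi⟩ = 0.63 × (0.2857 − 0.0855) / (0.464 × 2.6) = 0.63 × 0.1659 = 0.1045

0.105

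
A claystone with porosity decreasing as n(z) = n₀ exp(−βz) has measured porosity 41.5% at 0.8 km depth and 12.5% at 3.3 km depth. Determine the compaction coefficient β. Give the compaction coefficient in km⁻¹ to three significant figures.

Athy: n(z) = n₀ e^(−βz) ⇒ n₁/n₂ = e^{β(z₂−z₁)} ⇒ β = ln(n₁/n₂)/(z₂−z₁)
β = ln(0.415/0.125) / (3.3 − 0.8) = ln(3.32) / 2.5 = 1.2000 / 2.5 = 0.48 km⁻¹

0.480 km⁻¹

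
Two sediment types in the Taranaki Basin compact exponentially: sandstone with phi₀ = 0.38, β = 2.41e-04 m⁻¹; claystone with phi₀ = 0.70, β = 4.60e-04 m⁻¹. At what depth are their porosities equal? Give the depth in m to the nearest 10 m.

2790 m

Working in km (1 km = 1000 m; β in km⁻¹ = β in m⁻¹ × 1000):
Set phi₀ₐ e^(−βₐd) = phi₀ᵦ e^(−βᵦd) ⇒ ln(phi₀ₐ/phi₀ᵦ) = (βₐ − βᵦ)·d
d = ln(0.38/0.7) / (0.241 − 0.46) = -0.6109 / -0.219 = 2.790 km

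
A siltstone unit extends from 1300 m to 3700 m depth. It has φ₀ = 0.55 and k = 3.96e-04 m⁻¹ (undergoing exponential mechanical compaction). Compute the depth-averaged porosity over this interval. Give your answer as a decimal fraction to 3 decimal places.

Working in km (1 km = 1000 m; k in km⁻¹ = k in m⁻¹ × 1000):
⟨φ⟩ = (1/(d₂−d₁)) ∫ φ₀ e^(−kd) dd = φ₀·(e^(−k·d₁) − e^(−k·d₂)) / (k·(d₂−d₁))
e^(−0.396×1.3) = 0.5976; e^(−0.396×3.7) = 0.2310
⟨φ⟩ = 0.55 × (0.5976 − 0.2310) / (0.396 × 2.4) = 0.55 × 0.3857 = 0.2121

0.212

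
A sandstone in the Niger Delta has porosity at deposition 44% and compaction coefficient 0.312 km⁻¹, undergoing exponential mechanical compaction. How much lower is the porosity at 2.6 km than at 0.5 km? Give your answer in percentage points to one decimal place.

φ(0.5) = 0.44·e^(−0.312×0.5) = 0.3764
φ(2.6) = 0.44·e^(−0.312×2.6) = 0.1955
Δφ = 0.3764 − 0.1955 = 0.1809

18.1 percentage points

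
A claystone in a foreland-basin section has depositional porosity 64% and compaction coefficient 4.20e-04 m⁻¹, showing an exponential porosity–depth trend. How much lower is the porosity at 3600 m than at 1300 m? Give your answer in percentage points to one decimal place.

Working in km (1 km = 1000 m; c in km⁻¹ = c in m⁻¹ × 1000):
n(1.3) = 0.64·e^(−0.42×1.3) = 0.3707
n(3.6) = 0.64·e^(−0.42×3.6) = 0.1411
Δn = 0.3707 − 0.1411 = 0.2296

23.0 percentage points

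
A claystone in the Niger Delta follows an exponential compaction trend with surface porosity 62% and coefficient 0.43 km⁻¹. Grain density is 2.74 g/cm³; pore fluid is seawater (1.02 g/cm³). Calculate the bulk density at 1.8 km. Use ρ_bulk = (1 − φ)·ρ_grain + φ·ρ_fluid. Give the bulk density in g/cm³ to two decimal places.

Porosity at depth: φ = 0.62·exp(−0.43×1.8) = 0.62×0.4612 = 0.2859
Bulk density: ρ_b = (1−φ)ρ_g + φ·ρ_f = 0.7141×2.74 + 0.2859×1.02
       = 1.957 + 0.292 = 2.248 g/cm³

2.25 g/cm³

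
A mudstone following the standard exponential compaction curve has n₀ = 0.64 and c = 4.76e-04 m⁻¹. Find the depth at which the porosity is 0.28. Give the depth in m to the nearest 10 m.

1740 m

Working in km (1 km = 1000 m; c in km⁻¹ = c in m⁻¹ × 1000):
Invert Athy's law: z = ln(n₀/n) / c
z = ln(0.64/0.28) / 0.476 = ln(2.286) / 0.476 = 0.8267 / 0.476 = 1.737 km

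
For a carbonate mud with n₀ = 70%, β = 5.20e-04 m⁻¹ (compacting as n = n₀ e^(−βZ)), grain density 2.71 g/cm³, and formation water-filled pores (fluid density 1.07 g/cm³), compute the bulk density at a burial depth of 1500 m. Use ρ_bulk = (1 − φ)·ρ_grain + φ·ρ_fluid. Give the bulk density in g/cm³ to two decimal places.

2.18 g/cm³

Working in km (1 km = 1000 m; β in km⁻¹ = β in m⁻¹ × 1000):
Porosity at depth: n = 0.7·exp(−0.52×1.5) = 0.7×0.4584 = 0.3209
Bulk density: ρ_b = (1−n)ρ_g + n·ρ_f = 0.6791×2.71 + 0.3209×1.07
       = 1.840 + 0.343 = 2.184 g/cm³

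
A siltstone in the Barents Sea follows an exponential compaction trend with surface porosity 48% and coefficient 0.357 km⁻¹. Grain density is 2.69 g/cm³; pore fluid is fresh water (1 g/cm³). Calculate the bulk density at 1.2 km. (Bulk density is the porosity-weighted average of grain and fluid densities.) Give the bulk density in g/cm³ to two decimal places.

Porosity at depth: n = 0.48·exp(−0.357×1.2) = 0.48×0.6516 = 0.3127
Bulk density: ρ_b = (1−n)ρ_g + n·ρ_f = 0.6873×2.69 + 0.3127×1
       = 1.849 + 0.313 = 2.161 g/cm³

2.16 g/cm³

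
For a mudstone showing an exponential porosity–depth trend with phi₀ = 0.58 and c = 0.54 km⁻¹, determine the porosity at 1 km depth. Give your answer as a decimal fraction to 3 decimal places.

phi = phi₀·exp(−c·z) = 0.58 × exp(−0.54 × 1) = 0.58 × exp(−0.54)
  = 0.58 × 0.5827 = 0.3380

0.338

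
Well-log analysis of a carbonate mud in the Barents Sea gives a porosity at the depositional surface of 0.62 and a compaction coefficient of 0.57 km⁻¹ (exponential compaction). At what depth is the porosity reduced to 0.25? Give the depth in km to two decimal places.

1.59 km

Invert Athy's law: z = ln(phi₀/phi) / c
z = ln(0.62/0.25) / 0.57 = ln(2.48) / 0.57 = 0.9083 / 0.57 = 1.593 km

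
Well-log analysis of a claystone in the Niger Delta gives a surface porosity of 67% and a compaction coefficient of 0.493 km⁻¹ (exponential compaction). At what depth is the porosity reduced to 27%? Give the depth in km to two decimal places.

Invert Athy's law: Z = ln(phi₀/phi) / β
Z = ln(0.67/0.27) / 0.493 = ln(2.481) / 0.493 = 0.9089 / 0.493 = 1.844 km

1.84 km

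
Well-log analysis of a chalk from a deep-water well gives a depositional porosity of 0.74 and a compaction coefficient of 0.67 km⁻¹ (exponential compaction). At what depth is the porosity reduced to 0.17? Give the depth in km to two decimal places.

Invert Athy's law: d = ln(phi₀/phi) / c
d = ln(0.74/0.17) / 0.67 = ln(4.353) / 0.67 = 1.4709 / 0.67 = 2.195 km

2.20 km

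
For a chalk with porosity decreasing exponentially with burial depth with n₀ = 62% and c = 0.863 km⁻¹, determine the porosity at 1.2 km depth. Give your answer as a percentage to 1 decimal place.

22.0%

n = n₀·exp(−c·Z) = 0.62 × exp(−0.863 × 1.2) = 0.62 × exp(−1.036)
  = 0.62 × 0.3550 = 0.2201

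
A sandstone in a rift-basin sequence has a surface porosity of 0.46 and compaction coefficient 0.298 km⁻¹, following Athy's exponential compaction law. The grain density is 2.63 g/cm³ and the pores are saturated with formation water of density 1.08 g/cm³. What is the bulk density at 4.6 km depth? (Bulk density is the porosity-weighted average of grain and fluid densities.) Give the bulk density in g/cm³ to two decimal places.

2.45 g/cm³

Porosity at depth: φ = 0.46·exp(−0.298×4.6) = 0.46×0.2539 = 0.1168
Bulk density: ρ_b = (1−φ)ρ_g + φ·ρ_f = 0.8832×2.63 + 0.1168×1.08
       = 2.323 + 0.126 = 2.449 g/cm³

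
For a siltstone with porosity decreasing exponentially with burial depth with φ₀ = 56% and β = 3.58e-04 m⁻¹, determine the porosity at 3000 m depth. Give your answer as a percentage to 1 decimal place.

19.1%

Working in km (1 km = 1000 m; β in km⁻¹ = β in m⁻¹ × 1000):
φ = φ₀·exp(−β·Z) = 0.56 × exp(−0.358 × 3) = 0.56 × exp(−1.074)
  = 0.56 × 0.3416 = 0.1913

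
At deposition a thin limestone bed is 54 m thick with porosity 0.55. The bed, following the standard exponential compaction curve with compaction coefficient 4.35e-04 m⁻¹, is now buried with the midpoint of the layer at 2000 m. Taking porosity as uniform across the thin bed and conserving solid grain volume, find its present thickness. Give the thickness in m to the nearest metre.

32 m

Working in km (1 km = 1000 m; β in km⁻¹ = β in m⁻¹ × 1000):
Porosity at 2 km: φ = 0.55·exp(−0.435×2) = 0.2304
Solid-volume conservation: h(1−φ) = h₀(1−φ₀) ⇒ h = h₀·(1−φ₀)/(1−φ)
h = 0.054 × (1 − 0.55)/(1 − 0.2304) = 0.054 × 0.5847 = 0.0316 km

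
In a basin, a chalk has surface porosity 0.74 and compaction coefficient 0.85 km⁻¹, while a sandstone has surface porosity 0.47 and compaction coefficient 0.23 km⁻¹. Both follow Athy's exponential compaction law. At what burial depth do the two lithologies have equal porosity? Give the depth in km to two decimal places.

Set n₀ₐ e^(−βₐz) = n₀ᵦ e^(−βᵦz) ⇒ ln(n₀ₐ/n₀ᵦ) = (βₐ − βᵦ)·z
z = ln(0.74/0.47) / (0.85 − 0.23) = 0.4539 / 0.62 = 0.732 km

0.73 km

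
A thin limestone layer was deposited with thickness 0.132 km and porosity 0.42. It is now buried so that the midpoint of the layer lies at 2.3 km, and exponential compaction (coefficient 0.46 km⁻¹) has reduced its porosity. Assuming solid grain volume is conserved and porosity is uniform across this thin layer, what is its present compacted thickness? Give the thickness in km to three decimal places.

Porosity at 2.3 km: φ = 0.42·exp(−0.46×2.3) = 0.1458
Solid-volume conservation: h(1−φ) = h₀(1−φ₀) ⇒ h = h₀·(1−φ₀)/(1−φ)
h = 0.132 × (1 − 0.42)/(1 − 0.1458) = 0.132 × 0.6790 = 0.0896 km

0.090 km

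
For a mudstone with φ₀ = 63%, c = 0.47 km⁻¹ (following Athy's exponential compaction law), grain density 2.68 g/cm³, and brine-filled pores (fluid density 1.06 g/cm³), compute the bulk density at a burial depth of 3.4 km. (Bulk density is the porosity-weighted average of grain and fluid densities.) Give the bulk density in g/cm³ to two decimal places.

2.47 g/cm³

Porosity at depth: φ = 0.63·exp(−0.47×3.4) = 0.63×0.2023 = 0.1274
Bulk density: ρ_b = (1−φ)ρ_g + φ·ρ_f = 0.8726×2.68 + 0.1274×1.06
       = 2.338 + 0.135 = 2.474 g/cm³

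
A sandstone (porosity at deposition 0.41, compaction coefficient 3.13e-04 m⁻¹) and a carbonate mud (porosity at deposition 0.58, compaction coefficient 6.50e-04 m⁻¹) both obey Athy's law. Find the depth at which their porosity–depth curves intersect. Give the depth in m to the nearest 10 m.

Working in km (1 km = 1000 m; c in km⁻¹ = c in m⁻¹ × 1000):
Set φ₀ₐ e^(−cₐZ) = φ₀ᵦ e^(−cᵦZ) ⇒ ln(φ₀ₐ/φ₀ᵦ) = (cₐ − cᵦ)·Z
Z = ln(0.41/0.58) / (0.313 − 0.65) = -0.3469 / -0.337 = 1.029 km

1030 m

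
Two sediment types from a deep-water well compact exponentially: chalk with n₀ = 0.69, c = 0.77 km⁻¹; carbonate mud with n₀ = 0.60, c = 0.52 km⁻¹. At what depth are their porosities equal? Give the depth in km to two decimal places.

0.56 km

Set n₀ₐ e^(−cₐd) = n₀ᵦ e^(−cᵦd) ⇒ ln(n₀ₐ/n₀ᵦ) = (cₐ − cᵦ)·d
d = ln(0.69/0.6) / (0.77 − 0.52) = 0.1398 / 0.25 = 0.559 km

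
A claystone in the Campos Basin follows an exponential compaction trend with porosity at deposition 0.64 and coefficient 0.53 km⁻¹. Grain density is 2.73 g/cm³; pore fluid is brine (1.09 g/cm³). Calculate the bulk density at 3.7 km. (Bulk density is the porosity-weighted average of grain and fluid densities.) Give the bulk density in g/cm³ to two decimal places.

2.58 g/cm³

Porosity at depth: n = 0.64·exp(−0.53×3.7) = 0.64×0.1407 = 0.0901
Bulk density: ρ_b = (1−n)ρ_g + n·ρ_f = 0.9099×2.73 + 0.0901×1.09
       = 2.484 + 0.098 = 2.582 g/cm³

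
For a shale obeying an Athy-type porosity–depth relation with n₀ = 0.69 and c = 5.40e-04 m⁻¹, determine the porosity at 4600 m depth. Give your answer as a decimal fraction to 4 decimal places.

0.0576

Working in km (1 km = 1000 m; c in km⁻¹ = c in m⁻¹ × 1000):
n = n₀·exp(−c·z) = 0.69 × exp(−0.54 × 4.6) = 0.69 × exp(−2.484)
  = 0.69 × 0.0834 = 0.0576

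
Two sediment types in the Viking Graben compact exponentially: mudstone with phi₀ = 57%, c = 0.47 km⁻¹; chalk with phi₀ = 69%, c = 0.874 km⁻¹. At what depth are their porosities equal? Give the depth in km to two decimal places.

Set phi₀ₐ e^(−cₐz) = phi₀ᵦ e^(−cᵦz) ⇒ ln(phi₀ₐ/phi₀ᵦ) = (cₐ − cᵦ)·z
z = ln(0.57/0.69) / (0.47 − 0.874) = -0.1911 / -0.404 = 0.473 km

0.47 km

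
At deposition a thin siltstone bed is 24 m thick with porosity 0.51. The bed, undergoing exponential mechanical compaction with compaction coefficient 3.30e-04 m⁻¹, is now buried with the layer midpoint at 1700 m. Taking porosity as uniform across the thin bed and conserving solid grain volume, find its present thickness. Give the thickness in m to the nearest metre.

Working in km (1 km = 1000 m; c in km⁻¹ = c in m⁻¹ × 1000):
Porosity at 1.7 km: phi = 0.51·exp(−0.33×1.7) = 0.2910
Solid-volume conservation: h(1−phi) = h₀(1−phi₀) ⇒ h = h₀·(1−phi₀)/(1−phi)
h = 0.024 × (1 − 0.51)/(1 − 0.2910) = 0.024 × 0.6911 = 0.0166 km

17 m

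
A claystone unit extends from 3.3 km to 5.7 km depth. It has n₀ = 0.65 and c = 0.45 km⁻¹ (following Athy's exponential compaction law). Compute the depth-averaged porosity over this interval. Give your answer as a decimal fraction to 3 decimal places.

0.090

⟨n⟩ = (1/(z₂−z₁)) ∫ n₀ e^(−cz) dz = n₀·(e^(−c·z₁) − e^(−c·z₂)) / (c·(z₂−z₁))
e^(−0.45×3.3) = 0.2265; e^(−0.45×5.7) = 0.0769
⟨n⟩ = 0.65 × (0.2265 − 0.0769) / (0.45 × 2.4) = 0.65 × 0.1385 = 0.0900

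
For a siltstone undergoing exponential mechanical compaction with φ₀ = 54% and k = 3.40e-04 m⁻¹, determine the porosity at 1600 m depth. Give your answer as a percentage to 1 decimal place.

31.3%

Working in km (1 km = 1000 m; k in km⁻¹ = k in m⁻¹ × 1000):
φ = φ₀·exp(−k·d) = 0.54 × exp(−0.34 × 1.6) = 0.54 × exp(−0.544)
  = 0.54 × 0.5804 = 0.3134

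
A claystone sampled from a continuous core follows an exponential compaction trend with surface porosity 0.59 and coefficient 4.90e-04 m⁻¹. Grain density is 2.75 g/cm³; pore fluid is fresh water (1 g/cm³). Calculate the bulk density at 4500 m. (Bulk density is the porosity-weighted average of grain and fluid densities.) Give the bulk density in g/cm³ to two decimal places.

2.64 g/cm³

Working in km (1 km = 1000 m; k in km⁻¹ = k in m⁻¹ × 1000):
Porosity at depth: n = 0.59·exp(−0.49×4.5) = 0.59×0.1103 = 0.0650
Bulk density: ρ_b = (1−n)ρ_g + n·ρ_f = 0.9350×2.75 + 0.0650×1
       = 2.571 + 0.065 = 2.636 g/cm³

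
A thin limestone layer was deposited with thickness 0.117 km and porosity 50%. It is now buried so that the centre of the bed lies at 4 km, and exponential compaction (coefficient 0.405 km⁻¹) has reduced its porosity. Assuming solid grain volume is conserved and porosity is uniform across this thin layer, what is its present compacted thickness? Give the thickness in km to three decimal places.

Porosity at 4 km: phi = 0.5·exp(−0.405×4) = 0.0989
Solid-volume conservation: h(1−phi) = h₀(1−phi₀) ⇒ h = h₀·(1−phi₀)/(1−phi)
h = 0.117 × (1 − 0.5)/(1 − 0.0989) = 0.117 × 0.5549 = 0.0649 km

0.065 km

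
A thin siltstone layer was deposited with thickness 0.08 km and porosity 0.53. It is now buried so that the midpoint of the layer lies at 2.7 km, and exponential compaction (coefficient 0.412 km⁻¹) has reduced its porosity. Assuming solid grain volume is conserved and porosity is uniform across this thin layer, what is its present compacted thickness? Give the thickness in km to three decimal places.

0.046 km

Porosity at 2.7 km: φ = 0.53·exp(−0.412×2.7) = 0.1742
Solid-volume conservation: h(1−φ) = h₀(1−φ₀) ⇒ h = h₀·(1−φ₀)/(1−φ)
h = 0.08 × (1 − 0.53)/(1 − 0.1742) = 0.08 × 0.5692 = 0.0455 km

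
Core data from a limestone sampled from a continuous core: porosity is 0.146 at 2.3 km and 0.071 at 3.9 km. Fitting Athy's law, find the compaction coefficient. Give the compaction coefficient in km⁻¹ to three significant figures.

Athy: phi(z) = phi₀ e^(−cz) ⇒ phi₁/phi₂ = e^{c(z₂−z₁)} ⇒ c = ln(phi₁/phi₂)/(z₂−z₁)
c = ln(0.146/0.071) / (3.9 − 2.3) = ln(2.056) / 1.6 = 0.7209 / 1.6 = 0.4506 km⁻¹

0.451 km⁻¹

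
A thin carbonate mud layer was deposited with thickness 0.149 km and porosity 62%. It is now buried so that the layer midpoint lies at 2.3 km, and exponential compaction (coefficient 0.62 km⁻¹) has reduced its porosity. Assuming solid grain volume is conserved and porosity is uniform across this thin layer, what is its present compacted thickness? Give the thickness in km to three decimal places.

0.067 km

Porosity at 2.3 km: phi = 0.62·exp(−0.62×2.3) = 0.1490
Solid-volume conservation: h(1−phi) = h₀(1−phi₀) ⇒ h = h₀·(1−phi₀)/(1−phi)
h = 0.149 × (1 − 0.62)/(1 − 0.1490) = 0.149 × 0.4465 = 0.0665 km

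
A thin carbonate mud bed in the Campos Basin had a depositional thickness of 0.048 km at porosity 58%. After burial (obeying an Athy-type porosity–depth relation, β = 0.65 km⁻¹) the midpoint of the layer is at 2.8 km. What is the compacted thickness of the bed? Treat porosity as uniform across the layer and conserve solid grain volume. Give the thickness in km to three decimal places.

0.022 km

Porosity at 2.8 km: phi = 0.58·exp(−0.65×2.8) = 0.0940
Solid-volume conservation: h(1−phi) = h₀(1−phi₀) ⇒ h = h₀·(1−phi₀)/(1−phi)
h = 0.048 × (1 − 0.58)/(1 − 0.0940) = 0.048 × 0.4636 = 0.0223 km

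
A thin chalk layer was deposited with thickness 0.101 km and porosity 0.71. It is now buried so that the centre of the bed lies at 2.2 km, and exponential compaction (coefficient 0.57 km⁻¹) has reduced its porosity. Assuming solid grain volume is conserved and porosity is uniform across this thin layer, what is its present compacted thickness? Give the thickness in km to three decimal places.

Porosity at 2.2 km: n = 0.71·exp(−0.57×2.2) = 0.2026
Solid-volume conservation: h(1−n) = h₀(1−n₀) ⇒ h = h₀·(1−n₀)/(1−n)
h = 0.101 × (1 − 0.71)/(1 − 0.2026) = 0.101 × 0.3637 = 0.0367 km

0.037 km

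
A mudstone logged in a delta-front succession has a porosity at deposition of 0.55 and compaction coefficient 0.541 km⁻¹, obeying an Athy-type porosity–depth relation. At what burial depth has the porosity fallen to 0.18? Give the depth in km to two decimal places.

2.06 km

Invert Athy's law: d = ln(phi₀/phi) / c
d = ln(0.55/0.18) / 0.541 = ln(3.056) / 0.541 = 1.1170 / 0.541 = 2.065 km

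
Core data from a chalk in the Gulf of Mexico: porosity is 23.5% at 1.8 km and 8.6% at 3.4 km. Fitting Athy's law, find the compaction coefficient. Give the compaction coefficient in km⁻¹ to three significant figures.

Athy: phi(z) = phi₀ e^(−βz) ⇒ phi₁/phi₂ = e^{β(z₂−z₁)} ⇒ β = ln(phi₁/phi₂)/(z₂−z₁)
β = ln(0.235/0.086) / (3.4 − 1.8) = ln(2.733) / 1.6 = 1.0052 / 1.6 = 0.6283 km⁻¹

0.628 km⁻¹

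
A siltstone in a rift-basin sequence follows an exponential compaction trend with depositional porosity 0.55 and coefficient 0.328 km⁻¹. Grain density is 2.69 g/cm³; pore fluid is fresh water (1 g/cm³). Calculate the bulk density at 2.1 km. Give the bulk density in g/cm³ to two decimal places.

2.22 g/cm³

Porosity at depth: phi = 0.55·exp(−0.328×2.1) = 0.55×0.5022 = 0.2762
Bulk density: ρ_b = (1−phi)ρ_g + phi·ρ_f = 0.7238×2.69 + 0.2762×1
       = 1.947 + 0.276 = 2.223 g/cm³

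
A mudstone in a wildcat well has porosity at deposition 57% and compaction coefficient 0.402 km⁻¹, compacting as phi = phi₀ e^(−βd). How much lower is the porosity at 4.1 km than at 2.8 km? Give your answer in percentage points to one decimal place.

phi(2.8) = 0.57·e^(−0.402×2.8) = 0.1849
phi(4.1) = 0.57·e^(−0.402×4.1) = 0.1097
Δphi = 0.1849 − 0.1097 = 0.0753

7.5 percentage points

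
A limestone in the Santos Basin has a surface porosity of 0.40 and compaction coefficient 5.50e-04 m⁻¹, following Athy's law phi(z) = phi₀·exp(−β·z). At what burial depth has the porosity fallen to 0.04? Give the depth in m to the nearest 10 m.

4190 m

Working in km (1 km = 1000 m; β in km⁻¹ = β in m⁻¹ × 1000):
Invert Athy's law: z = ln(phi₀/phi) / β
z = ln(0.4/0.04) / 0.55 = ln(10) / 0.55 = 2.3026 / 0.55 = 4.187 km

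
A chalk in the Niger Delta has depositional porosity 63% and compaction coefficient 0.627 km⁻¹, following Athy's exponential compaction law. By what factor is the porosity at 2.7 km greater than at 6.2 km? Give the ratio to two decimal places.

n(d₁)/n(d₂) = e^(−k·d₁)/e^(−k·d₂) = e^{k(d₂−d₁)}
= exp(0.627 × 3.5) = exp(2.195) = 8.9755

8.98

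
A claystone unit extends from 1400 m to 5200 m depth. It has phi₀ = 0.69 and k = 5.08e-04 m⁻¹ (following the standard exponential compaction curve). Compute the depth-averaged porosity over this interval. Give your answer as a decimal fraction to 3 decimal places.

Working in km (1 km = 1000 m; k in km⁻¹ = k in m⁻¹ × 1000):
⟨phi⟩ = (1/(z₂−z₁)) ∫ phi₀ e^(−kz) dz = phi₀·(e^(−k·z₁) − e^(−k·z₂)) / (k·(z₂−z₁))
e^(−0.508×1.4) = 0.4911; e^(−0.508×5.2) = 0.0712
⟨phi⟩ = 0.69 × (0.4911 − 0.0712) / (0.508 × 3.8) = 0.69 × 0.2175 = 0.1501

0.150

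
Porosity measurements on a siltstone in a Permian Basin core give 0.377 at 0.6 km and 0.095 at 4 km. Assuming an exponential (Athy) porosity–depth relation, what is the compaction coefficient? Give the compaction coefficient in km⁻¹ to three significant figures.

Athy: phi(Z) = phi₀ e^(−βZ) ⇒ phi₁/phi₂ = e^{β(Z₂−Z₁)} ⇒ β = ln(phi₁/phi₂)/(Z₂−Z₁)
β = ln(0.377/0.095) / (4 − 0.6) = ln(3.968) / 3.4 = 1.3784 / 3.4 = 0.4054 km⁻¹

0.405 km⁻¹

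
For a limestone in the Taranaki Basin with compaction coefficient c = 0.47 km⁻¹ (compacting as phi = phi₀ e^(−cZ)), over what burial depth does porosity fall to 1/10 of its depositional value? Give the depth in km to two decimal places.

4.90 km

phi/phi₀ = 1/10 ⇒ exp(−c·Z) = 1/10 ⇒ Z = ln(10) / c
Z = 2.3026 / 0.47 = 4.899 km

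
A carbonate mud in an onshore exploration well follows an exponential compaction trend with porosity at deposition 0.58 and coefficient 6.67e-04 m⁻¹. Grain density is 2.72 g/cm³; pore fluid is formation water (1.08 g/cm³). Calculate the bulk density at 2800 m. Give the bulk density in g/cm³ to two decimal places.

2.57 g/cm³

Working in km (1 km = 1000 m; c in km⁻¹ = c in m⁻¹ × 1000):
Porosity at depth: φ = 0.58·exp(−0.667×2.8) = 0.58×0.1545 = 0.0896
Bulk density: ρ_b = (1−φ)ρ_g + φ·ρ_f = 0.9104×2.72 + 0.0896×1.08
       = 2.476 + 0.097 = 2.573 g/cm³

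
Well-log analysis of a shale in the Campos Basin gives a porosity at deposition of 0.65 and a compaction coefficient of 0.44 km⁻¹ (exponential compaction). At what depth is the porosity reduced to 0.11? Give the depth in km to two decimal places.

Invert Athy's law: z = ln(phi₀/phi) / k
z = ln(0.65/0.11) / 0.44 = ln(5.909) / 0.44 = 1.7765 / 0.44 = 4.037 km

4.04 km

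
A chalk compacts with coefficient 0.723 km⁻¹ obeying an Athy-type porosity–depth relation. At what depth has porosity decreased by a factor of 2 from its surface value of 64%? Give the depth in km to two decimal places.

n/n₀ = 1/2 ⇒ exp(−k·Z) = 1/2 ⇒ Z = ln(2) / k
Z = 0.6931 / 0.723 = 0.959 km

0.96 km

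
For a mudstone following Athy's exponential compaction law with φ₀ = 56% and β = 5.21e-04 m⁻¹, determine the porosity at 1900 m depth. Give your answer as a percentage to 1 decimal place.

Working in km (1 km = 1000 m; β in km⁻¹ = β in m⁻¹ × 1000):
φ = φ₀·exp(−β·d) = 0.56 × exp(−0.521 × 1.9) = 0.56 × exp(−0.9899)
  = 0.56 × 0.3716 = 0.2081

20.8%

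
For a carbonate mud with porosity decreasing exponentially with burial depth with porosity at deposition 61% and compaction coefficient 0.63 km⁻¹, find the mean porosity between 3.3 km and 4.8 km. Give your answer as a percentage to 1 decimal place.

4.9%

⟨phi⟩ = (1/(Z₂−Z₁)) ∫ phi₀ e^(−βZ) dZ = phi₀·(e^(−β·Z₁) − e^(−β·Z₂)) / (β·(Z₂−Z₁))
e^(−0.63×3.3) = 0.1251; e^(−0.63×4.8) = 0.0486
⟨phi⟩ = 0.61 × (0.1251 − 0.0486) / (0.63 × 1.5) = 0.61 × 0.0809 = 0.0493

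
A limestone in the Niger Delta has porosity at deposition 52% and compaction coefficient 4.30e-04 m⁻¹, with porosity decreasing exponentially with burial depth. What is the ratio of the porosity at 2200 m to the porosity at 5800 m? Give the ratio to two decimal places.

Working in km (1 km = 1000 m; k in km⁻¹ = k in m⁻¹ × 1000):
phi(z₁)/phi(z₂) = e^(−k·z₁)/e^(−k·z₂) = e^{k(z₂−z₁)}
= exp(0.43 × 3.6) = exp(1.548) = 4.7021

4.70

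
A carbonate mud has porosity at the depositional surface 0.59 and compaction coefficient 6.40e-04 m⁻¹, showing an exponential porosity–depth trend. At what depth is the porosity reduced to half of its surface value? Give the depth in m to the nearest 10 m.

Working in km (1 km = 1000 m; β in km⁻¹ = β in m⁻¹ × 1000):
φ/φ₀ = 1/2 ⇒ exp(−β·z) = 1/2 ⇒ z = ln(2) / β
z = 0.6931 / 0.64 = 1.083 km

1080 m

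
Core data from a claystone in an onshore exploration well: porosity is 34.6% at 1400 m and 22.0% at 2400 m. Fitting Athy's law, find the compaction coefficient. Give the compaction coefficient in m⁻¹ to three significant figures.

Working in km (1 km = 1000 m; k in km⁻¹ = k in m⁻¹ × 1000):
Athy: n(d) = n₀ e^(−kd) ⇒ n₁/n₂ = e^{k(d₂−d₁)} ⇒ k = ln(n₁/n₂)/(d₂−d₁)
k = ln(0.346/0.22) / (2.4 − 1.4) = ln(1.573) / 1 = 0.4528 / 1 = 0.4528 km⁻¹

0.000453 m⁻¹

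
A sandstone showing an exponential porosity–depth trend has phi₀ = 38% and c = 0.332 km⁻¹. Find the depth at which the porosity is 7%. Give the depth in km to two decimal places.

5.10 km

Invert Athy's law: d = ln(phi₀/phi) / c
d = ln(0.38/0.07) / 0.332 = ln(5.429) / 0.332 = 1.6917 / 0.332 = 5.095 km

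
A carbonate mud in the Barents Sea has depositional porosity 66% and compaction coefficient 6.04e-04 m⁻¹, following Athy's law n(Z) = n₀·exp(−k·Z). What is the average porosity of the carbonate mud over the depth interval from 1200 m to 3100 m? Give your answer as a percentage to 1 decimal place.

19.0%

Working in km (1 km = 1000 m; k in km⁻¹ = k in m⁻¹ × 1000):
⟨n⟩ = (1/(Z₂−Z₁)) ∫ n₀ e^(−kZ) dZ = n₀·(e^(−k·Z₁) − e^(−k·Z₂)) / (k·(Z₂−Z₁))
e^(−0.604×1.2) = 0.4844; e^(−0.604×3.1) = 0.1538
⟨n⟩ = 0.66 × (0.4844 − 0.1538) / (0.604 × 1.9) = 0.66 × 0.2881 = 0.1902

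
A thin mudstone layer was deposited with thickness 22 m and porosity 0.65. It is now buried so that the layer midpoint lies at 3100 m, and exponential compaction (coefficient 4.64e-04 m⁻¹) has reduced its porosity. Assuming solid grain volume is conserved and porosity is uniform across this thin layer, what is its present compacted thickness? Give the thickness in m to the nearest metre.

Working in km (1 km = 1000 m; β in km⁻¹ = β in m⁻¹ × 1000):
Porosity at 3.1 km: phi = 0.65·exp(−0.464×3.1) = 0.1542
Solid-volume conservation: h(1−phi) = h₀(1−phi₀) ⇒ h = h₀·(1−phi₀)/(1−phi)
h = 0.022 × (1 − 0.65)/(1 − 0.1542) = 0.022 × 0.4138 = 0.0091 km

9 m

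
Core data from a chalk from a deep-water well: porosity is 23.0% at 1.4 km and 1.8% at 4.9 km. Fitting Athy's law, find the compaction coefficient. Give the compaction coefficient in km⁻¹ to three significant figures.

Athy: φ(z) = φ₀ e^(−βz) ⇒ φ₁/φ₂ = e^{β(z₂−z₁)} ⇒ β = ln(φ₁/φ₂)/(z₂−z₁)
β = ln(0.23/0.018) / (4.9 − 1.4) = ln(12.78) / 3.5 = 2.5477 / 3.5 = 0.7279 km⁻¹

0.728 km⁻¹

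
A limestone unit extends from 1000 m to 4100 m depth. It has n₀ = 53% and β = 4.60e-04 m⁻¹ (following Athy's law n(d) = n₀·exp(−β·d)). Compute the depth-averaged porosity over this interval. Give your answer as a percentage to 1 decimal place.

17.8%

Working in km (1 km = 1000 m; β in km⁻¹ = β in m⁻¹ × 1000):
⟨n⟩ = (1/(d₂−d₁)) ∫ n₀ e^(−βd) dd = n₀·(e^(−β·d₁) − e^(−β·d₂)) / (β·(d₂−d₁))
e^(−0.46×1) = 0.6313; e^(−0.46×4.1) = 0.1517
⟨n⟩ = 0.53 × (0.6313 − 0.1517) / (0.46 × 3.1) = 0.53 × 0.3363 = 0.1783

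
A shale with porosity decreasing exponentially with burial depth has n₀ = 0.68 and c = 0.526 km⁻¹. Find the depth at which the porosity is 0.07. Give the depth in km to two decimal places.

4.32 km

Invert Athy's law: Z = ln(n₀/n) / c
Z = ln(0.68/0.07) / 0.526 = ln(9.714) / 0.526 = 2.2736 / 0.526 = 4.322 km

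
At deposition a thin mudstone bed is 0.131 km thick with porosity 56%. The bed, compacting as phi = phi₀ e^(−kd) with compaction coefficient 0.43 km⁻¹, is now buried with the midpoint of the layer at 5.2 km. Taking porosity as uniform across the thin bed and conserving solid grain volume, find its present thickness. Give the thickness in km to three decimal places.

Porosity at 5.2 km: phi = 0.56·exp(−0.43×5.2) = 0.0599
Solid-volume conservation: h(1−phi) = h₀(1−phi₀) ⇒ h = h₀·(1−phi₀)/(1−phi)
h = 0.131 × (1 − 0.56)/(1 − 0.0599) = 0.131 × 0.4680 = 0.0613 km

0.061 km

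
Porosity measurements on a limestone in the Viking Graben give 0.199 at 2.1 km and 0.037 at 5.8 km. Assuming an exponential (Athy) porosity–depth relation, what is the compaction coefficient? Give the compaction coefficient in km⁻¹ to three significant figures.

0.455 km⁻¹

Athy: phi(Z) = phi₀ e^(−cZ) ⇒ phi₁/phi₂ = e^{c(Z₂−Z₁)} ⇒ c = ln(phi₁/phi₂)/(Z₂−Z₁)
c = ln(0.199/0.037) / (5.8 − 2.1) = ln(5.378) / 3.7 = 1.6824 / 3.7 = 0.4547 km⁻¹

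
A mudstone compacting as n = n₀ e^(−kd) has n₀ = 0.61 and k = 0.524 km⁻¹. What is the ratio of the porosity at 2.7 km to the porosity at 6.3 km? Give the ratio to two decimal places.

n(d₁)/n(d₂) = e^(−k·d₁)/e^(−k·d₂) = e^{k(d₂−d₁)}
= exp(0.524 × 3.6) = exp(1.886) = 6.5956

6.60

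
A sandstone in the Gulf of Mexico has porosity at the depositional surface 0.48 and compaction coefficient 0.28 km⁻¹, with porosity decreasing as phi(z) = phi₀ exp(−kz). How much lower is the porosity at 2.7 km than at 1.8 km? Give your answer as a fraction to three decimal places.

phi(1.8) = 0.48·e^(−0.28×1.8) = 0.2900
phi(2.7) = 0.48·e^(−0.28×2.7) = 0.2254
Δphi = 0.2900 − 0.2254 = 0.0646

0.065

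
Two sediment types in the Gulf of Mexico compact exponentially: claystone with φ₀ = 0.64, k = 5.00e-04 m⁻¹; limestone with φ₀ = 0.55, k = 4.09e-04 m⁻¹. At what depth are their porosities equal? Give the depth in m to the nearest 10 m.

Working in km (1 km = 1000 m; k in km⁻¹ = k in m⁻¹ × 1000):
Set φ₀ₐ e^(−kₐZ) = φ₀ᵦ e^(−kᵦZ) ⇒ ln(φ₀ₐ/φ₀ᵦ) = (kₐ − kᵦ)·Z
Z = ln(0.64/0.55) / (0.5 − 0.409) = 0.1515 / 0.091 = 1.665 km

1670 m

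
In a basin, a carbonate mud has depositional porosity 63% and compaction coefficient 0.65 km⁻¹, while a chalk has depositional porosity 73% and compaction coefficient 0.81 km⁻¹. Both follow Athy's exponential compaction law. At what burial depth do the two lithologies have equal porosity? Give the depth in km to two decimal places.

0.92 km

Set n₀ₐ e^(−cₐz) = n₀ᵦ e^(−cᵦz) ⇒ ln(n₀ₐ/n₀ᵦ) = (cₐ − cᵦ)·z
z = ln(0.63/0.73) / (0.65 − 0.81) = -0.1473 / -0.16 = 0.921 km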